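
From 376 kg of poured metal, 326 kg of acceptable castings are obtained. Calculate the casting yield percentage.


Formula: Casting Yield = (W_good / W_total) * 100
Yield = (326 kg / 376 kg) * 100 = 86.7021%

86.7021%


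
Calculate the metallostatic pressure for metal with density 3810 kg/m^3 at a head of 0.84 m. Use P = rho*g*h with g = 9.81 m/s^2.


Formula: P = rho * g * h
rho * g = 3810 * 9.81 = 37376.1 N/m^3
P = 37376.1 * 0.84 = 31395.9240 Pa

31395.9240 Pa


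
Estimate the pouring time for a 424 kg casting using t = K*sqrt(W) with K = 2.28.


Formula: t = K * sqrt(W)
sqrt(W) = sqrt(424) = 20.59126
t = 2.28 * 20.59126 = 46.9481 s

Final answer: 46.9481 s


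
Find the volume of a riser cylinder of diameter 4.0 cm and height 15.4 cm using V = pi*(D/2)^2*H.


Formula: V = pi * (D/2)^2 * H  (cylinder volume)
Radius = D/2 = 4.0/2 = 2.0 cm
V = pi * 2.0^2 * 15.4 = 193.5221 cm^3

Final answer: 193.5221 cm^3


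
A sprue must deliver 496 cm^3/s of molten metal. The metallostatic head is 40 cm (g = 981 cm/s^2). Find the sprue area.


Formula: v = sqrt(2*g*h), A = Q/v
Velocity: v = sqrt(2 * 981 * 40) = sqrt(78480) = 280.1428 cm/s
Sprue area: A = Q / v = 496 / 280.1428 = 1.7705 cm^2

Final answer: 1.7705 cm^2


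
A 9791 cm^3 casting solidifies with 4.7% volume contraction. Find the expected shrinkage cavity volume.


Formula: V_shrink = V_casting * shrinkage_pct / 100
V_shrink = 9791 cm^3 * 4.7 / 100 = 460.1770 cm^3


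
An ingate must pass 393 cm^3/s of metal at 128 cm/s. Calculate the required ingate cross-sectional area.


Formula: A_ingate = Q / v  (continuity equation)
A = 393 cm^3/s / 128 cm/s = 3.0703 cm^2

Answer: 3.0703 cm^2


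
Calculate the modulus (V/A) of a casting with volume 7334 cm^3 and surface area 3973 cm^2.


Formula: Casting Modulus M = V / A
M = 7334 cm^3 / 3973 cm^2 = 1.8460 cm

Answer: 1.8460 cm


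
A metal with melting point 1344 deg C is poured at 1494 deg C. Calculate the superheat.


Formula: Superheat = T_pour - T_melt
Superheat = 1494 - 1344 = 150 deg C

Final answer: 150 deg C


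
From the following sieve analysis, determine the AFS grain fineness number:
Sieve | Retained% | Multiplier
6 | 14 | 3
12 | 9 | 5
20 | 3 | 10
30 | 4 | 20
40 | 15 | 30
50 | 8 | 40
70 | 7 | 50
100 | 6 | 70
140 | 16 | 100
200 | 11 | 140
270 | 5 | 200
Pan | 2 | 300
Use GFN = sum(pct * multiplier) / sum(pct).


Formula: GFN = sum(pct * multiplier) / sum(pct)
sum(pct * multiplier) = 6477
sum(pct) = 100
GFN = 6477 / 100 = 64.77


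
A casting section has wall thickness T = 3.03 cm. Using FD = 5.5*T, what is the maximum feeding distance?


Formula: FD = 5.5 * T  (riser feeding-distance rule)
FD = 5.5 * 3.03 cm = 16.6650 cm

Final answer: 16.6650 cm


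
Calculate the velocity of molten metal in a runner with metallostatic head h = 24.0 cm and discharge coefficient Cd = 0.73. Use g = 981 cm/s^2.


Formula: v = Cd * sqrt(2 * g * h)  (Torricelli with discharge coefficient)
2*g*h = 2 * 981 * 24.0 = 47088.0 cm^2/s^2
sqrt(47088.0) = 216.99770 cm/s
v = 0.73 * 216.99770 = 158.4083 cm/s

Final answer: 158.4083 cm/s


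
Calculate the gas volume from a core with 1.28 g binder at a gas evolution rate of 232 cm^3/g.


Formula: V_gas = W_binder * gas_evolution_rate
V = 1.28 g * 232 cm^3/g = 296.9600 cm^3


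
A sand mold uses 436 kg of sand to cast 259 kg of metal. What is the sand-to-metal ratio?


Formula: Sand-to-Metal Ratio = W_sand / W_metal
Ratio = 436 kg / 259 kg = 1.6834

Answer: 1.6834


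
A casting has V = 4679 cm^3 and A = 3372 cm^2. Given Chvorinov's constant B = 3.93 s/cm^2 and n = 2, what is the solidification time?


Formula: t_s = B * (V/A)^n  (Chvorinov's rule, n=2)
Modulus M = V/A = 4679/3372 = 1.387604 cm
M^2 = 1.387604^2 = 1.925445 cm^2
t_s = 3.93 * 1.925445 = 7.5670 s

Final answer: 7.5670 s


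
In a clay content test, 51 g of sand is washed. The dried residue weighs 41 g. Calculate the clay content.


Formula: Clay% = (W_total - W_washed) / W_total * 100
Clay mass = 51 - 41 = 10 g
Clay% = 10 / 51 * 100 = 19.6078%

19.6078%


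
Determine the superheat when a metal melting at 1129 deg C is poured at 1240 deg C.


Formula: Superheat = T_pour - T_melt
Superheat = 1240 - 1129 = 111 deg C

Final answer: 111 deg C


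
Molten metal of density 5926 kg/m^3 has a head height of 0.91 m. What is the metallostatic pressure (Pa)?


Formula: P = rho * g * h
rho * g = 5926 * 9.81 = 58134.06 N/m^3
P = 58134.06 * 0.91 = 52901.9946 Pa

52901.9946 Pa


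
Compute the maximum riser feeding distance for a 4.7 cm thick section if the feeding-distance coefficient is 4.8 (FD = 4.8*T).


Formula: FD = 4.8 * T  (riser feeding-distance rule)
FD = 4.8 * 4.7 cm = 22.5600 cm


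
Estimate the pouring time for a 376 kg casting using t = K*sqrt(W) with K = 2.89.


Formula: t = K * sqrt(W)
sqrt(W) = sqrt(376) = 19.39072
t = 2.89 * 19.39072 = 56.0392 s

Final answer: 56.0392 s


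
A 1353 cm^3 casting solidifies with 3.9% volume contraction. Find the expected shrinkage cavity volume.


Formula: V_shrink = V_casting * shrinkage_pct / 100
V_shrink = 1353 cm^3 * 3.9 / 100 = 52.7670 cm^3

Final answer: 52.7670 cm^3


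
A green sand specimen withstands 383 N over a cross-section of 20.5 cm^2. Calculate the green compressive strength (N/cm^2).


Formula: Compressive Strength = Force / Area
Strength = 383 N / 20.5 cm^2 = 18.6829 N/cm^2

18.6829 N/cm^2


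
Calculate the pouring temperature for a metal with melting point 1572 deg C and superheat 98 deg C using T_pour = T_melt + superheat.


Formula: T_pour = T_melt + Superheat
T_pour = 1572 + 98 = 1670 deg C

Final answer: 1670 deg C


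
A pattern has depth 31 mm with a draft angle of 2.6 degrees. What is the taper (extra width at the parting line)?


Formula: taper = depth * tan(draft_angle)
tan(2.6 deg) = 0.0454097
taper = 31 mm * 0.0454097 = 1.4077 mm


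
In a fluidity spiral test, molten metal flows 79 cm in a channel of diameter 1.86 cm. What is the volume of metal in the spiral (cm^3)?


Formula: V = pi * (d/2)^2 * L  (cylinder volume)
Radius = 1.86/2 = 0.93 cm
V = pi * 0.93^2 * 79 = 214.6559 cm^3

Final answer: 214.6559 cm^3


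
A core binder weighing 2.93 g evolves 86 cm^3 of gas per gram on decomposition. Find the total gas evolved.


Formula: V_gas = W_binder * gas_evolution_rate
V = 2.93 g * 86 cm^3/g = 251.9800 cm^3

Answer: 251.9800 cm^3


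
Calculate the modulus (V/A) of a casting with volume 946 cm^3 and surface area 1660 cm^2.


Formula: Casting Modulus M = V / A
M = 946 cm^3 / 1660 cm^2 = 0.5699 cm

0.5699 cm


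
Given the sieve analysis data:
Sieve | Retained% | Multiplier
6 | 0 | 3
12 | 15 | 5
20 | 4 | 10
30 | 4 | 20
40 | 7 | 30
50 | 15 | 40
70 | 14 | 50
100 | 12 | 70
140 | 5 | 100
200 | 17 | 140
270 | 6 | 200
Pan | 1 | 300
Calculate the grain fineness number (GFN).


Formula: GFN = sum(pct * multiplier) / sum(pct)
sum(pct * multiplier) = 6925
sum(pct) = 100
GFN = 6925 / 100 = 69.25

Final answer: 69.25


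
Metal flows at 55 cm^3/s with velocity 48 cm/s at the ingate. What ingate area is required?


Formula: A_ingate = Q / v  (continuity equation)
A = 55 cm^3/s / 48 cm/s = 1.1458 cm^2

Answer: 1.1458 cm^2


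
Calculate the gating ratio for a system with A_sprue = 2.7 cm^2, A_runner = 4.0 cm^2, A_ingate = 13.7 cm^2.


Sprue:Runner:Ingate = 1 : 4.0/2.7 : 13.7/2.7 = 1:1.48:5.07

Final answer: 1:1.48:5.07


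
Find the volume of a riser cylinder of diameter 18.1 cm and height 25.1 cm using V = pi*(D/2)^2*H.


Formula: V = pi * (D/2)^2 * H  (cylinder volume)
Radius = D/2 = 18.1/2 = 9.05 cm
V = pi * 9.05^2 * 25.1 = 6458.3377 cm^3

Final answer: 6458.3377 cm^3


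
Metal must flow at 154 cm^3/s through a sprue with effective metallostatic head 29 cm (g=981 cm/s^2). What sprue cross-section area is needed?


Formula: v = sqrt(2*g*h), A = Q/v
Velocity: v = sqrt(2 * 981 * 29) = sqrt(56898) = 238.5330 cm/s
Sprue area: A = Q / v = 154 / 238.5330 = 0.6456 cm^2

0.6456 cm^2


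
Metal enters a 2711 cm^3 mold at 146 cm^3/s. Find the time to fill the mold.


Formula: t_fill = V_mold / Q_flow
t = 2711 cm^3 / 146 cm^3/s = 18.5685 s

18.5685 s


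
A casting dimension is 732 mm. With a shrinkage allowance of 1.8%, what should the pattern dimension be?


Formula: L_pattern = L_casting * (1 + shrinkage_rate/100)
Shrinkage factor = 1 + 1.8/100 = 1.018
L_pattern = 732 mm * 1.018 = 745.1760 mm

745.1760 mm


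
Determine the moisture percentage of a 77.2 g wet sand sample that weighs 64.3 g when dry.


Formula: MC = (W_wet - W_dry) / W_wet * 100
Water mass = 77.2 - 64.3 = 12.9 g
MC = 12.9 / 77.2 * 100 = 16.7098%

16.7098%


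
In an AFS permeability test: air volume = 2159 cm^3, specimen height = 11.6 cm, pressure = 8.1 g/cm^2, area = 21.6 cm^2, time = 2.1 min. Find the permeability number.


Formula: Permeability Number P = (V * H) / (p * A * t)
Numerator: V * H = 2159 * 11.6 = 25044.4
Denominator: p * A * t = 8.1 * 21.6 * 2.1 = 367.416
P = 25044.4 / 367.416 = 68.1636

Final answer: 68.1636


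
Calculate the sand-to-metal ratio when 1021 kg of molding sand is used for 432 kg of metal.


Formula: Sand-to-Metal Ratio = W_sand / W_metal
Ratio = 1021 kg / 432 kg = 2.3634

2.3634


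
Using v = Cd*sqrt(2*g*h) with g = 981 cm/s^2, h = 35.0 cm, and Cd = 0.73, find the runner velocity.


Formula: v = Cd * sqrt(2 * g * h)  (Torricelli with discharge coefficient)
2*g*h = 2 * 981 * 35.0 = 68670.0 cm^2/s^2
sqrt(68670.0) = 262.04961 cm/s
v = 0.73 * 262.04961 = 191.2962 cm/s

Answer: 191.2962 cm/s


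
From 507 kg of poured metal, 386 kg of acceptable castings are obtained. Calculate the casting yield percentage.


Formula: Casting Yield = (W_good / W_total) * 100
Yield = (386 kg / 507 kg) * 100 = 76.1341%


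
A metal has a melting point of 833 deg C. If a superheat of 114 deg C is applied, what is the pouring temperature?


Formula: T_pour = T_melt + Superheat
T_pour = 833 + 114 = 947 deg C

Answer: 947 deg C


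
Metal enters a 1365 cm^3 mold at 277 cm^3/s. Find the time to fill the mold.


Formula: t_fill = V_mold / Q_flow
t = 1365 cm^3 / 277 cm^3/s = 4.9278 s

4.9278 s


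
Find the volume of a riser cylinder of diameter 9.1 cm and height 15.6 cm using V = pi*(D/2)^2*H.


Formula: V = pi * (D/2)^2 * H  (cylinder volume)
Radius = D/2 = 9.1/2 = 4.55 cm
V = pi * 4.55^2 * 15.6 = 1014.6056 cm^3

Final answer: 1014.6056 cm^3


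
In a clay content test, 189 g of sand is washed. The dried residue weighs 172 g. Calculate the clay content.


Formula: Clay% = (W_total - W_washed) / W_total * 100
Clay mass = 189 - 172 = 17 g
Clay% = 17 / 189 * 100 = 8.9947%

Answer: 8.9947%


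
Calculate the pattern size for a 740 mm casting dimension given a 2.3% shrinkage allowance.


Formula: L_pattern = L_casting * (1 + shrinkage_rate/100)
Shrinkage factor = 1 + 2.3/100 = 1.023
L_pattern = 740 mm * 1.023 = 757.0200 mm

Final answer: 757.0200 mm


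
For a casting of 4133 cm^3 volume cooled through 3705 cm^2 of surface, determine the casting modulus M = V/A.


Formula: Casting Modulus M = V / A
M = 4133 cm^3 / 3705 cm^2 = 1.1155 cm


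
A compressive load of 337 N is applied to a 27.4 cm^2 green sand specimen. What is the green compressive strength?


Formula: Compressive Strength = Force / Area
Strength = 337 N / 27.4 cm^2 = 12.2993 N/cm^2


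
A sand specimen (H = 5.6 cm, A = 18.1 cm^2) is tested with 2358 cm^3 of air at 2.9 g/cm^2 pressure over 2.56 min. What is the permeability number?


Formula: Permeability Number P = (V * H) / (p * A * t)
Numerator: V * H = 2358 * 5.6 = 13204.8
Denominator: p * A * t = 2.9 * 18.1 * 2.56 = 134.3744
P = 13204.8 / 134.3744 = 98.2687

Final answer: 98.2687


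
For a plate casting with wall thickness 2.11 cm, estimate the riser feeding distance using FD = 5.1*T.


Formula: FD = 5.1 * T  (riser feeding-distance rule)
FD = 5.1 * 2.11 cm = 10.7610 cm


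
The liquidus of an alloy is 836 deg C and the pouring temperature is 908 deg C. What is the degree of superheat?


Formula: Superheat = T_pour - T_melt
Superheat = 908 - 836 = 72 deg C

Answer: 72 deg C


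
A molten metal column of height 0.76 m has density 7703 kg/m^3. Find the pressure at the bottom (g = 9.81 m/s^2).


Formula: P = rho * g * h
rho * g = 7703 * 9.81 = 75566.43 N/m^3
P = 75566.43 * 0.76 = 57430.4868 Pa

Answer: 57430.4868 Pa


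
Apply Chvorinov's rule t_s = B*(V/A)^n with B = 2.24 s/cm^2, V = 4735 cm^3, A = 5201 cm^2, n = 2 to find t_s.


Formula: t_s = B * (V/A)^n  (Chvorinov's rule, n=2)
Modulus M = V/A = 4735/5201 = 0.910402 cm
M^2 = 0.910402^2 = 0.828832 cm^2
t_s = 2.24 * 0.828832 = 1.8566 s

1.8566 s


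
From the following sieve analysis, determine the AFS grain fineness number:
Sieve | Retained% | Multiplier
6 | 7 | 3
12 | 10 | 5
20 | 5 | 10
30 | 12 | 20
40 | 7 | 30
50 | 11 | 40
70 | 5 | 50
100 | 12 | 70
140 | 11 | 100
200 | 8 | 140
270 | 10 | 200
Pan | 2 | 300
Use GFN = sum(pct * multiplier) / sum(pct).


Formula: GFN = sum(pct * multiplier) / sum(pct)
sum(pct * multiplier) = 6921
sum(pct) = 100
GFN = 6921 / 100 = 69.21

Answer: 69.21


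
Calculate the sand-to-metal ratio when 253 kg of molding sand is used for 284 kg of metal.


Formula: Sand-to-Metal Ratio = W_sand / W_metal
Ratio = 253 kg / 284 kg = 0.8908


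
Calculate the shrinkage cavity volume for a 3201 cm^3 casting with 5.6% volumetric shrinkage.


Formula: V_shrink = V_casting * shrinkage_pct / 100
V_shrink = 3201 cm^3 * 5.6 / 100 = 179.2560 cm^3

Answer: 179.2560 cm^3


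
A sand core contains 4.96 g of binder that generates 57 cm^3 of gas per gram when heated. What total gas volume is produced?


Formula: V_gas = W_binder * gas_evolution_rate
V = 4.96 g * 57 cm^3/g = 282.7200 cm^3

Answer: 282.7200 cm^3


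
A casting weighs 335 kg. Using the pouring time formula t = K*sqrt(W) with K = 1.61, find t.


Formula: t = K * sqrt(W)
sqrt(W) = sqrt(335) = 18.30301
t = 1.61 * 18.30301 = 29.4678 s


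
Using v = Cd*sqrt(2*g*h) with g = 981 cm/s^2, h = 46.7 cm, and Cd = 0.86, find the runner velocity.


Formula: v = Cd * sqrt(2 * g * h)  (Torricelli with discharge coefficient)
2*g*h = 2 * 981 * 46.7 = 91625.4 cm^2/s^2
sqrt(91625.4) = 302.69688 cm/s
v = 0.86 * 302.69688 = 260.3193 cm/s

Answer: 260.3193 cm/s


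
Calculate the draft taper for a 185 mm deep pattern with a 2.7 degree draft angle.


Formula: taper = depth * tan(draft_angle)
tan(2.7 deg) = 0.0471588
taper = 185 mm * 0.0471588 = 8.7244 mm

Answer: 8.7244 mm


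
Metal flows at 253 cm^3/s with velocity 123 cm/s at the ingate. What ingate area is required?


Formula: A_ingate = Q / v  (continuity equation)
A = 253 cm^3/s / 123 cm/s = 2.0569 cm^2

Answer: 2.0569 cm^2


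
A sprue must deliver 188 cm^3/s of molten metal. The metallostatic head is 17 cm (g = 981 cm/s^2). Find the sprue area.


Formula: v = sqrt(2*g*h), A = Q/v
Velocity: v = sqrt(2 * 981 * 17) = sqrt(33354) = 182.6308 cm/s
Sprue area: A = Q / v = 188 / 182.6308 = 1.0294 cm^2


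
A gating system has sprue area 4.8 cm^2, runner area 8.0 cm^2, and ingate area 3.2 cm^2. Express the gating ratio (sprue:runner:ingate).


Sprue:Runner:Ingate = 1 : 8.0/4.8 : 3.2/4.8 = 1:1.67:0.67

Answer: 1:1.67:0.67


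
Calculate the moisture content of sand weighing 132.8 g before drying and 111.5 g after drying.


Formula: MC = (W_wet - W_dry) / W_wet * 100
Water mass = 132.8 - 111.5 = 21.3 g
MC = 21.3 / 132.8 * 100 = 16.0392%


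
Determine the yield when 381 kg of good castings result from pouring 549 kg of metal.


Formula: Casting Yield = (W_good / W_total) * 100
Yield = (381 kg / 549 kg) * 100 = 69.3989%

Final answer: 69.3989%


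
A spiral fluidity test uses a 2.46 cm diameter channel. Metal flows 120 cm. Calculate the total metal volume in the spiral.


Formula: V = pi * (d/2)^2 * L  (cylinder volume)
Radius = 2.46/2 = 1.23 cm
V = pi * 1.23^2 * 120 = 570.3499 cm^3

Final answer: 570.3499 cm^3


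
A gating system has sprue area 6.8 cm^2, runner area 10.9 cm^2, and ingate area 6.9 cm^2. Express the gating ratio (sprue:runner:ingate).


Sprue:Runner:Ingate = 1 : 10.9/6.8 : 6.9/6.8 = 1:1.60:1.01

Final answer: 1:1.60:1.01


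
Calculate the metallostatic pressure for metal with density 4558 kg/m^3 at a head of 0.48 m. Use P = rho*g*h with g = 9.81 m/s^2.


Formula: P = rho * g * h
rho * g = 4558 * 9.81 = 44713.98 N/m^3
P = 44713.98 * 0.48 = 21462.7104 Pa


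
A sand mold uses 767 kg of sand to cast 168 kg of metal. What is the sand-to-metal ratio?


Formula: Sand-to-Metal Ratio = W_sand / W_metal
Ratio = 767 kg / 168 kg = 4.5655


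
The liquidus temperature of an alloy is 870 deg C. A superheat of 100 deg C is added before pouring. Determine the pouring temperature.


Formula: T_pour = T_melt + Superheat
T_pour = 870 + 100 = 970 deg C

Final answer: 970 deg C


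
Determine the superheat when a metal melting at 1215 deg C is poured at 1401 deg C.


Formula: Superheat = T_pour - T_melt
Superheat = 1401 - 1215 = 186 deg C

Final answer: 186 deg C


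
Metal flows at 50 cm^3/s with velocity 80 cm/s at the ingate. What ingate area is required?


Formula: A_ingate = Q / v  (continuity equation)
A = 50 cm^3/s / 80 cm/s = 0.6250 cm^2

0.6250 cm^2


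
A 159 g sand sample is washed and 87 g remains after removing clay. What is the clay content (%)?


Formula: Clay% = (W_total - W_washed) / W_total * 100
Clay mass = 159 - 87 = 72 g
Clay% = 72 / 159 * 100 = 45.2830%


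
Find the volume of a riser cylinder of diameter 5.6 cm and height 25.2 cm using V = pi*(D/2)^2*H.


Formula: V = pi * (D/2)^2 * H  (cylinder volume)
Radius = D/2 = 5.6/2 = 2.8 cm
V = pi * 2.8^2 * 25.2 = 620.6782 cm^3

Final answer: 620.6782 cm^3


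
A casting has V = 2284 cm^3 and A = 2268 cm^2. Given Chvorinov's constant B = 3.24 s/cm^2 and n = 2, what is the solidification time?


Formula: t_s = B * (V/A)^n  (Chvorinov's rule, n=2)
Modulus M = V/A = 2284/2268 = 1.007055 cm
M^2 = 1.007055^2 = 1.014160 cm^2
t_s = 3.24 * 1.014160 = 3.2859 s

Answer: 3.2859 s


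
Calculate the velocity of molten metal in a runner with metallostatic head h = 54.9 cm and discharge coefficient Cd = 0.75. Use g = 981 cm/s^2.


Formula: v = Cd * sqrt(2 * g * h)  (Torricelli with discharge coefficient)
2*g*h = 2 * 981 * 54.9 = 107713.8 cm^2/s^2
sqrt(107713.8) = 328.19781 cm/s
v = 0.75 * 328.19781 = 246.1484 cm/s

Final answer: 246.1484 cm/s


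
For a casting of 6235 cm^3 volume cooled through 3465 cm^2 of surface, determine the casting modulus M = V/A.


Formula: Casting Modulus M = V / A
M = 6235 cm^3 / 3465 cm^2 = 1.7994 cm

Final answer: 1.7994 cm


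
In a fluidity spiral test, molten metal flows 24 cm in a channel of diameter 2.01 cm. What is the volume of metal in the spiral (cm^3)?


Formula: V = pi * (d/2)^2 * L  (cylinder volume)
Radius = 2.01/2 = 1.005 cm
V = pi * 1.005^2 * 24 = 76.1541 cm^3

Answer: 76.1541 cm^3


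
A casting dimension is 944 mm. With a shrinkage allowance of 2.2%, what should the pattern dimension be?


Formula: L_pattern = L_casting * (1 + shrinkage_rate/100)
Shrinkage factor = 1 + 2.2/100 = 1.022
L_pattern = 944 mm * 1.022 = 964.7680 mm

Answer: 964.7680 mm


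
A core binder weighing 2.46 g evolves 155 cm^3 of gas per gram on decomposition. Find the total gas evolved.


Formula: V_gas = W_binder * gas_evolution_rate
V = 2.46 g * 155 cm^3/g = 381.3000 cm^3

381.3000 cm^3


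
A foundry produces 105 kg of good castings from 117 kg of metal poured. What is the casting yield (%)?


Formula: Casting Yield = (W_good / W_total) * 100
Yield = (105 kg / 117 kg) * 100 = 89.7436%

89.7436%


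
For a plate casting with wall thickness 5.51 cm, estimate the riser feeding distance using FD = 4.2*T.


Formula: FD = 4.2 * T  (riser feeding-distance rule)
FD = 4.2 * 5.51 cm = 23.1420 cm


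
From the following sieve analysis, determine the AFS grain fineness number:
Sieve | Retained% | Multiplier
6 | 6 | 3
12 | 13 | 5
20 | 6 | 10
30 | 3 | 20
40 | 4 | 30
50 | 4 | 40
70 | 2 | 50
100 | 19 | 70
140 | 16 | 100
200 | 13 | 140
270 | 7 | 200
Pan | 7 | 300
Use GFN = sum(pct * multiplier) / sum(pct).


Formula: GFN = sum(pct * multiplier) / sum(pct)
sum(pct * multiplier) = 8833
sum(pct) = 100
GFN = 8833 / 100 = 88.33


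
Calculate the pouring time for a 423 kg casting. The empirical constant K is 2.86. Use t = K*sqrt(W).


Formula: t = K * sqrt(W)
sqrt(W) = sqrt(423) = 20.56696
t = 2.86 * 20.56696 = 58.8215 s

Final answer: 58.8215 s


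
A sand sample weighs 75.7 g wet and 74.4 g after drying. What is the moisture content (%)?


Formula: MC = (W_wet - W_dry) / W_wet * 100
Water mass = 75.7 - 74.4 = 1.3 g
MC = 1.3 / 75.7 * 100 = 1.7173%

Final answer: 1.7173%


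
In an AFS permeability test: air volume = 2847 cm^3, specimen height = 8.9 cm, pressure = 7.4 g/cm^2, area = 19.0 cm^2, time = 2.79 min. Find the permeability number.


Formula: Permeability Number P = (V * H) / (p * A * t)
Numerator: V * H = 2847 * 8.9 = 25338.3
Denominator: p * A * t = 7.4 * 19.0 * 2.79 = 392.274
P = 25338.3 / 392.274 = 64.5934

Final answer: 64.5934


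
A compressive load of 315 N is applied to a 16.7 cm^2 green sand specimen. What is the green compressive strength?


Formula: Compressive Strength = Force / Area
Strength = 315 N / 16.7 cm^2 = 18.8623 N/cm^2

Answer: 18.8623 N/cm^2


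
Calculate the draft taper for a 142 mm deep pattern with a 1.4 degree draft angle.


Formula: taper = depth * tan(draft_angle)
tan(1.4 deg) = 0.0244395
taper = 142 mm * 0.0244395 = 3.4704 mm


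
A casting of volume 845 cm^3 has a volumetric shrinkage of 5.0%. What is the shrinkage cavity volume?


Formula: V_shrink = V_casting * shrinkage_pct / 100
V_shrink = 845 cm^3 * 5.0 / 100 = 42.2500 cm^3

Final answer: 42.2500 cm^3


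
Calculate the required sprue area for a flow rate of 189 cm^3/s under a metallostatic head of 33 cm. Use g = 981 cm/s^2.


Formula: v = sqrt(2*g*h), A = Q/v
Velocity: v = sqrt(2 * 981 * 33) = sqrt(64746) = 254.4524 cm/s
Sprue area: A = Q / v = 189 / 254.4524 = 0.7428 cm^2

Final answer: 0.7428 cm^2


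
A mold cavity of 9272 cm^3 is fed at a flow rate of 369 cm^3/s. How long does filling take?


Formula: t_fill = V_mold / Q_flow
t = 9272 cm^3 / 369 cm^3/s = 25.1274 s

25.1274 s


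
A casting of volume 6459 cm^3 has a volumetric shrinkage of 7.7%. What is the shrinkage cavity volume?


Formula: V_shrink = V_casting * shrinkage_pct / 100
V_shrink = 6459 cm^3 * 7.7 / 100 = 497.3430 cm^3

Answer: 497.3430 cm^3


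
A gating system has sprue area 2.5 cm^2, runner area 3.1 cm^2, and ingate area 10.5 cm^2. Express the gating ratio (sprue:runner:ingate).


Sprue:Runner:Ingate = 1 : 3.1/2.5 : 10.5/2.5 = 1:1.24:4.20


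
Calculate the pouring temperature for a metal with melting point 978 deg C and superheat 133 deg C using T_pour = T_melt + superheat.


Formula: T_pour = T_melt + Superheat
T_pour = 978 + 133 = 1111 deg C


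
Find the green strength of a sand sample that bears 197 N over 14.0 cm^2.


Formula: Compressive Strength = Force / Area
Strength = 197 N / 14.0 cm^2 = 14.0714 N/cm^2


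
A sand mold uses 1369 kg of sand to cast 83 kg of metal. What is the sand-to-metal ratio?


Formula: Sand-to-Metal Ratio = W_sand / W_metal
Ratio = 1369 kg / 83 kg = 16.4940

16.4940


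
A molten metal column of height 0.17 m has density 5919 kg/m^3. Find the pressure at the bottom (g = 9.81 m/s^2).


Formula: P = rho * g * h
rho * g = 5919 * 9.81 = 58065.39 N/m^3
P = 58065.39 * 0.17 = 9871.1163 Pa


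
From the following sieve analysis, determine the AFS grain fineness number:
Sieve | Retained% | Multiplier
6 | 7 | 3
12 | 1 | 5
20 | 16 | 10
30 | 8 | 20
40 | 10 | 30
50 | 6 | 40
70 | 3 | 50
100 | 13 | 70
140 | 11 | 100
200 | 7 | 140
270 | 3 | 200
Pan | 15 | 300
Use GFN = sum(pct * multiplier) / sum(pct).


Formula: GFN = sum(pct * multiplier) / sum(pct)
sum(pct * multiplier) = 9126
sum(pct) = 100
GFN = 9126 / 100 = 91.26

91.26


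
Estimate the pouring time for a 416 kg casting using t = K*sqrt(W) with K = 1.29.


Formula: t = K * sqrt(W)
sqrt(W) = sqrt(416) = 20.39608
t = 1.29 * 20.39608 = 26.3109 s

Answer: 26.3109 s


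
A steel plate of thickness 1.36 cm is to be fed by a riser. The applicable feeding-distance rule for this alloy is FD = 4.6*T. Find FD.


Formula: FD = 4.6 * T  (riser feeding-distance rule)
FD = 4.6 * 1.36 cm = 6.2560 cm

Final answer: 6.2560 cm


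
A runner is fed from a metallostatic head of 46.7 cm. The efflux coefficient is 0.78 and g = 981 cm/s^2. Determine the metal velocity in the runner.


Formula: v = Cd * sqrt(2 * g * h)  (Torricelli with discharge coefficient)
2*g*h = 2 * 981 * 46.7 = 91625.4 cm^2/s^2
sqrt(91625.4) = 302.69688 cm/s
v = 0.78 * 302.69688 = 236.1036 cm/s

Answer: 236.1036 cm/s


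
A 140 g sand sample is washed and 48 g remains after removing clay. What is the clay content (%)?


Formula: Clay% = (W_total - W_washed) / W_total * 100
Clay mass = 140 - 48 = 92 g
Clay% = 92 / 140 * 100 = 65.7143%

Answer: 65.7143%


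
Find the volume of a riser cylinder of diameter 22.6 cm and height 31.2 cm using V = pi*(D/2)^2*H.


Formula: V = pi * (D/2)^2 * H  (cylinder volume)
Radius = D/2 = 22.6/2 = 11.3 cm
V = pi * 11.3^2 * 31.2 = 12515.8789 cm^3

Final answer: 12515.8789 cm^3


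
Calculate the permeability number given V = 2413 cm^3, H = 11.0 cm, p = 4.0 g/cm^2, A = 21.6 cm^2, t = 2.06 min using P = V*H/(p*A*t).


Formula: Permeability Number P = (V * H) / (p * A * t)
Numerator: V * H = 2413 * 11.0 = 26543.0
Denominator: p * A * t = 4.0 * 21.6 * 2.06 = 177.984
P = 26543.0 / 177.984 = 149.1314

Final answer: 149.1314


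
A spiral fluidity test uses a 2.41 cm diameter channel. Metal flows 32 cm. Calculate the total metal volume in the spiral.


Formula: V = pi * (d/2)^2 * L  (cylinder volume)
Radius = 2.41/2 = 1.205 cm
V = pi * 1.205^2 * 32 = 145.9735 cm^3


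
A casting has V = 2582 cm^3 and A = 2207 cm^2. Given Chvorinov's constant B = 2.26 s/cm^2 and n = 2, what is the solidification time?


Formula: t_s = B * (V/A)^n  (Chvorinov's rule, n=2)
Modulus M = V/A = 2582/2207 = 1.169914 cm
M^2 = 1.169914^2 = 1.368699 cm^2
t_s = 2.26 * 1.368699 = 3.0933 s

Final answer: 3.0933 s


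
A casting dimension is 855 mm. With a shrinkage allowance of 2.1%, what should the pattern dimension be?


Formula: L_pattern = L_casting * (1 + shrinkage_rate/100)
Shrinkage factor = 1 + 2.1/100 = 1.021
L_pattern = 855 mm * 1.021 = 872.9550 mm


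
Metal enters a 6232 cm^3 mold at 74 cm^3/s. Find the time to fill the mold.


Formula: t_fill = V_mold / Q_flow
t = 6232 cm^3 / 74 cm^3/s = 84.2162 s

Final answer: 84.2162 s


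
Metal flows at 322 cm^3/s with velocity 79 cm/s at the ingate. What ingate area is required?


Formula: A_ingate = Q / v  (continuity equation)
A = 322 cm^3/s / 79 cm/s = 4.0759 cm^2


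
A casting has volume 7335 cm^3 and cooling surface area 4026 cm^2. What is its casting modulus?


Formula: Casting Modulus M = V / A
M = 7335 cm^3 / 4026 cm^2 = 1.8219 cm

Answer: 1.8219 cm


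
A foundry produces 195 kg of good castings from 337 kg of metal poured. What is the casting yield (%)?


Formula: Casting Yield = (W_good / W_total) * 100
Yield = (195 kg / 337 kg) * 100 = 57.8635%

Answer: 57.8635%


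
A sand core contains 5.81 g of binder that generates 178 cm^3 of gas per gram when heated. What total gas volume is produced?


Formula: V_gas = W_binder * gas_evolution_rate
V = 5.81 g * 178 cm^3/g = 1034.1800 cm^3


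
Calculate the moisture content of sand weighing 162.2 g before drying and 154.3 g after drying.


Formula: MC = (W_wet - W_dry) / W_wet * 100
Water mass = 162.2 - 154.3 = 7.9 g
MC = 7.9 / 162.2 * 100 = 4.8705%


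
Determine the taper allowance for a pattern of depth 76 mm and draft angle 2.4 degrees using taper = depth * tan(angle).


Formula: taper = depth * tan(draft_angle)
tan(2.4 deg) = 0.0419124
taper = 76 mm * 0.0419124 = 3.1853 mm


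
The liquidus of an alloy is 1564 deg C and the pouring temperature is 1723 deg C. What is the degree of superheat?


Formula: Superheat = T_pour - T_melt
Superheat = 1723 - 1564 = 159 deg C

Answer: 159 deg C


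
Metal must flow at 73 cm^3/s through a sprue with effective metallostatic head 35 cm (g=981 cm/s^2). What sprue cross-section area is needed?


Formula: v = sqrt(2*g*h), A = Q/v
Velocity: v = sqrt(2 * 981 * 35) = sqrt(68670) = 262.0496 cm/s
Sprue area: A = Q / v = 73 / 262.0496 = 0.2786 cm^2


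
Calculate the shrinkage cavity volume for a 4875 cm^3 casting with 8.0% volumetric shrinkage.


Formula: V_shrink = V_casting * shrinkage_pct / 100
V_shrink = 4875 cm^3 * 8.0 / 100 = 390.0000 cm^3

390.0000 cm^3


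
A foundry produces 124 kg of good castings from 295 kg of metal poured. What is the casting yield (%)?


Formula: Casting Yield = (W_good / W_total) * 100
Yield = (124 kg / 295 kg) * 100 = 42.0339%


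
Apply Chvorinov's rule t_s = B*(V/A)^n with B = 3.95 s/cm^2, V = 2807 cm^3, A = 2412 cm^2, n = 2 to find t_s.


Formula: t_s = B * (V/A)^n  (Chvorinov's rule, n=2)
Modulus M = V/A = 2807/2412 = 1.163765 cm
M^2 = 1.163765^2 = 1.354349 cm^2
t_s = 3.95 * 1.354349 = 5.3497 s

5.3497 s


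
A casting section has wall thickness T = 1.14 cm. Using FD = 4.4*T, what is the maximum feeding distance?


Formula: FD = 4.4 * T  (riser feeding-distance rule)
FD = 4.4 * 1.14 cm = 5.0160 cm

Final answer: 5.0160 cm


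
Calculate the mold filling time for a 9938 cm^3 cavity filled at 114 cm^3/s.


Formula: t_fill = V_mold / Q_flow
t = 9938 cm^3 / 114 cm^3/s = 87.1754 s


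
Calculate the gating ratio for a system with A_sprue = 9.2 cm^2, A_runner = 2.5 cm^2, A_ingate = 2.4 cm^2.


Sprue:Runner:Ingate = 1 : 2.5/9.2 : 2.4/9.2 = 1:0.27:0.26

1:0.27:0.26


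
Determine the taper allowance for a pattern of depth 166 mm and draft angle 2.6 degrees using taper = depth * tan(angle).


Formula: taper = depth * tan(draft_angle)
tan(2.6 deg) = 0.0454097
taper = 166 mm * 0.0454097 = 7.5380 mm

7.5380 mm


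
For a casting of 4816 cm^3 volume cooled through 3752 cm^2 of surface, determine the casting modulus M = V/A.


Formula: Casting Modulus M = V / A
M = 4816 cm^3 / 3752 cm^2 = 1.2836 cm


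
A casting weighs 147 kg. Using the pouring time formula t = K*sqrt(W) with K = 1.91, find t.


Formula: t = K * sqrt(W)
sqrt(W) = sqrt(147) = 12.12436
t = 1.91 * 12.12436 = 23.1575 s

Final answer: 23.1575 s


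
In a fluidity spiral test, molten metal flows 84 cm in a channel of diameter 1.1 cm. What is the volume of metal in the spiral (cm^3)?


Formula: V = pi * (d/2)^2 * L  (cylinder volume)
Radius = 1.1/2 = 0.55 cm
V = pi * 0.55^2 * 84 = 79.8279 cm^3

79.8279 cm^3


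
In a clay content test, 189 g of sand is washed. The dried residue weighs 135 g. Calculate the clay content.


Formula: Clay% = (W_total - W_washed) / W_total * 100
Clay mass = 189 - 135 = 54 g
Clay% = 54 / 189 * 100 = 28.5714%

Answer: 28.5714%


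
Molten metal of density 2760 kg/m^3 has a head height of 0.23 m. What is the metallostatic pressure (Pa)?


Formula: P = rho * g * h
rho * g = 2760 * 9.81 = 27075.6 N/m^3
P = 27075.6 * 0.23 = 6227.3880 Pa

Final answer: 6227.3880 Pa


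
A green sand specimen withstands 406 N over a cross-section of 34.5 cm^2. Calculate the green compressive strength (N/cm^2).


Formula: Compressive Strength = Force / Area
Strength = 406 N / 34.5 cm^2 = 11.7681 N/cm^2

Answer: 11.7681 N/cm^2


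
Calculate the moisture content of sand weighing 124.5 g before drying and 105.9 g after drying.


Formula: MC = (W_wet - W_dry) / W_wet * 100
Water mass = 124.5 - 105.9 = 18.6 g
MC = 18.6 / 124.5 * 100 = 14.9398%

Answer: 14.9398%


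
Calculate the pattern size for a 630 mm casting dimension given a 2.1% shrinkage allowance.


Formula: L_pattern = L_casting * (1 + shrinkage_rate/100)
Shrinkage factor = 1 + 2.1/100 = 1.021
L_pattern = 630 mm * 1.021 = 643.2300 mm

Final answer: 643.2300 mm


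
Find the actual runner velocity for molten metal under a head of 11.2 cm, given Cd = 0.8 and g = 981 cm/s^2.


Formula: v = Cd * sqrt(2 * g * h)  (Torricelli with discharge coefficient)
2*g*h = 2 * 981 * 11.2 = 21974.4 cm^2/s^2
sqrt(21974.4) = 148.23765 cm/s
v = 0.8 * 148.23765 = 118.5901 cm/s


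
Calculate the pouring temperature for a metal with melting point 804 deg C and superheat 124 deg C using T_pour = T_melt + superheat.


Formula: T_pour = T_melt + Superheat
T_pour = 804 + 124 = 928 deg C

Answer: 928 deg C


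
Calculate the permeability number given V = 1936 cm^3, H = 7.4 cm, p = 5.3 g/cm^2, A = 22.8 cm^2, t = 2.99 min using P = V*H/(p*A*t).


Formula: Permeability Number P = (V * H) / (p * A * t)
Numerator: V * H = 1936 * 7.4 = 14326.4
Denominator: p * A * t = 5.3 * 22.8 * 2.99 = 361.3116
P = 14326.4 / 361.3116 = 39.6511

39.6511


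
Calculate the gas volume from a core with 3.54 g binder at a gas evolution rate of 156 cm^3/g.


Formula: V_gas = W_binder * gas_evolution_rate
V = 3.54 g * 156 cm^3/g = 552.2400 cm^3


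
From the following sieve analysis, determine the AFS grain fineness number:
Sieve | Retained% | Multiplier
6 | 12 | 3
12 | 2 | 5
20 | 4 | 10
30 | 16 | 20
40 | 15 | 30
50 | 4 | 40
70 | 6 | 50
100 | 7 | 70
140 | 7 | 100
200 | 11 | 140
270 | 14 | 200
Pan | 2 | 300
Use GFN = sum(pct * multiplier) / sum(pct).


Formula: GFN = sum(pct * multiplier) / sum(pct)
sum(pct * multiplier) = 7446
sum(pct) = 100
GFN = 7446 / 100 = 74.46


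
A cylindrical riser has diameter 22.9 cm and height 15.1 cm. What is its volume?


Formula: V = pi * (D/2)^2 * H  (cylinder volume)
Radius = D/2 = 22.9/2 = 11.45 cm
V = pi * 11.45^2 * 15.1 = 6219.2468 cm^3

6219.2468 cm^3


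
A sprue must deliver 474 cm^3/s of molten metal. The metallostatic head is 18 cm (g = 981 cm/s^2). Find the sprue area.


Formula: v = sqrt(2*g*h), A = Q/v
Velocity: v = sqrt(2 * 981 * 18) = sqrt(35316) = 187.9255 cm/s
Sprue area: A = Q / v = 474 / 187.9255 = 2.5223 cm^2

2.5223 cm^2


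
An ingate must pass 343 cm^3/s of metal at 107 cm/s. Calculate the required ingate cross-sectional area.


Formula: A_ingate = Q / v  (continuity equation)
A = 343 cm^3/s / 107 cm/s = 3.2056 cm^2

3.2056 cm^2


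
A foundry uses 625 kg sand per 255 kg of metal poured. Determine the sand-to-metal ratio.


Formula: Sand-to-Metal Ratio = W_sand / W_metal
Ratio = 625 kg / 255 kg = 2.4510

2.4510


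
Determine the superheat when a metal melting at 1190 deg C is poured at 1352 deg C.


Formula: Superheat = T_pour - T_melt
Superheat = 1352 - 1190 = 162 deg C

Final answer: 162 deg C


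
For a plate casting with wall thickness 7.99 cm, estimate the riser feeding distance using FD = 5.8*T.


Formula: FD = 5.8 * T  (riser feeding-distance rule)
FD = 5.8 * 7.99 cm = 46.3420 cm

Answer: 46.3420 cm


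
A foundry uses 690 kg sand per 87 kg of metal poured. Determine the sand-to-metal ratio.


Formula: Sand-to-Metal Ratio = W_sand / W_metal
Ratio = 690 kg / 87 kg = 7.9310

7.9310


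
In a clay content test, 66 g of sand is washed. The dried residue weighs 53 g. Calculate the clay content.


Formula: Clay% = (W_total - W_washed) / W_total * 100
Clay mass = 66 - 53 = 13 g
Clay% = 13 / 66 * 100 = 19.6970%


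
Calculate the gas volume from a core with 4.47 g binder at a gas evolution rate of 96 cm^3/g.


Formula: V_gas = W_binder * gas_evolution_rate
V = 4.47 g * 96 cm^3/g = 429.1200 cm^3

429.1200 cm^3


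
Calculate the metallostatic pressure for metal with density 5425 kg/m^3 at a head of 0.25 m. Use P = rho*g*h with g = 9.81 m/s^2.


Formula: P = rho * g * h
rho * g = 5425 * 9.81 = 53219.25 N/m^3
P = 53219.25 * 0.25 = 13304.8125 Pa


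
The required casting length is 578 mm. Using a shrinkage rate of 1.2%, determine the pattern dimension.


Formula: L_pattern = L_casting * (1 + shrinkage_rate/100)
Shrinkage factor = 1 + 1.2/100 = 1.012
L_pattern = 578 mm * 1.012 = 584.9360 mm


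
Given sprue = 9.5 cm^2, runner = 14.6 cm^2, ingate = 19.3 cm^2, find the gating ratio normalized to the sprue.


Sprue:Runner:Ingate = 1 : 14.6/9.5 : 19.3/9.5 = 1:1.54:2.03

Final answer: 1:1.54:2.03


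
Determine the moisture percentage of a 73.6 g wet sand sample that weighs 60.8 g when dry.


Formula: MC = (W_wet - W_dry) / W_wet * 100
Water mass = 73.6 - 60.8 = 12.8 g
MC = 12.8 / 73.6 * 100 = 17.3913%

17.3913%


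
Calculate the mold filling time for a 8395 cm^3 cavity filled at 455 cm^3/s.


Formula: t_fill = V_mold / Q_flow
t = 8395 cm^3 / 455 cm^3/s = 18.4505 s


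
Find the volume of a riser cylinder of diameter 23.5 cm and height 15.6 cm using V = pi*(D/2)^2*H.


Formula: V = pi * (D/2)^2 * H  (cylinder volume)
Radius = D/2 = 23.5/2 = 11.75 cm
V = pi * 11.75^2 * 15.6 = 6766.2837 cm^3

6766.2837 cm^3


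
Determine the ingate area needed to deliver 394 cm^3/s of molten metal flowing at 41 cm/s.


Formula: A_ingate = Q / v  (continuity equation)
A = 394 cm^3/s / 41 cm/s = 9.6098 cm^2

Answer: 9.6098 cm^2


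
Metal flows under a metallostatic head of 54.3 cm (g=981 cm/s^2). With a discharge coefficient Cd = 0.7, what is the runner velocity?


Formula: v = Cd * sqrt(2 * g * h)  (Torricelli with discharge coefficient)
2*g*h = 2 * 981 * 54.3 = 106536.6 cm^2/s^2
sqrt(106536.6) = 326.39945 cm/s
v = 0.7 * 326.39945 = 228.4796 cm/s

Answer: 228.4796 cm/s


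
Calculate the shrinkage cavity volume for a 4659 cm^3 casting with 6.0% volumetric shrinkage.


Formula: V_shrink = V_casting * shrinkage_pct / 100
V_shrink = 4659 cm^3 * 6.0 / 100 = 279.5400 cm^3

279.5400 cm^3


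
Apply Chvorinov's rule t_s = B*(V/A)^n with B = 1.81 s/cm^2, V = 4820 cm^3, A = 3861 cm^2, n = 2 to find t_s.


Formula: t_s = B * (V/A)^n  (Chvorinov's rule, n=2)
Modulus M = V/A = 4820/3861 = 1.248381 cm
M^2 = 1.248381^2 = 1.558455 cm^2
t_s = 1.81 * 1.558455 = 2.8208 s

Answer: 2.8208 s


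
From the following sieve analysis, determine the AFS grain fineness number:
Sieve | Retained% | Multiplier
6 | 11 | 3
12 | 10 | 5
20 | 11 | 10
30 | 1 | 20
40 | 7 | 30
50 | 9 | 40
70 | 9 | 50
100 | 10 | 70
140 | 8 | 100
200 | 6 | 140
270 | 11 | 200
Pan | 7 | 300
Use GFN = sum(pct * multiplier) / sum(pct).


Formula: GFN = sum(pct * multiplier) / sum(pct)
sum(pct * multiplier) = 7873
sum(pct) = 100
GFN = 7873 / 100 = 78.73

Answer: 78.73


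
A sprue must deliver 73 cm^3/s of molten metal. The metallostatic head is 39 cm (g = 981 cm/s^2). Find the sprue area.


Formula: v = sqrt(2*g*h), A = Q/v
Velocity: v = sqrt(2 * 981 * 39) = sqrt(76518) = 276.6189 cm/s
Sprue area: A = Q / v = 73 / 276.6189 = 0.2639 cm^2


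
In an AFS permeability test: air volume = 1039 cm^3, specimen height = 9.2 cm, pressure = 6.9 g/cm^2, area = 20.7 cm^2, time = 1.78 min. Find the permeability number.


Formula: Permeability Number P = (V * H) / (p * A * t)
Numerator: V * H = 1039 * 9.2 = 9558.8
Denominator: p * A * t = 6.9 * 20.7 * 1.78 = 254.2374
P = 9558.8 / 254.2374 = 37.5979


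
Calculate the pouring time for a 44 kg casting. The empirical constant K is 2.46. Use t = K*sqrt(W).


Formula: t = K * sqrt(W)
sqrt(W) = sqrt(44) = 6.63325
t = 2.46 * 6.63325 = 16.3178 s

16.3178 s


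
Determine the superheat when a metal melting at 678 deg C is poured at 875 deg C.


Formula: Superheat = T_pour - T_melt
Superheat = 875 - 678 = 197 deg C

Final answer: 197 deg C


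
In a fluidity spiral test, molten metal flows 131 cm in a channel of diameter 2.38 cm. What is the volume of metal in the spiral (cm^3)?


Formula: V = pi * (d/2)^2 * L  (cylinder volume)
Radius = 2.38/2 = 1.19 cm
V = pi * 1.19^2 * 131 = 582.7940 cm^3

Answer: 582.7940 cm^3
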